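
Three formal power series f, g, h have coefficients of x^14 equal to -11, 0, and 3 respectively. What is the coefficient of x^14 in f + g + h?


Series addition is componentwise:
-11 + 0 + 3
= -8

-8


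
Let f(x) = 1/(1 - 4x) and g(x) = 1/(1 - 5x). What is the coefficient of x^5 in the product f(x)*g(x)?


The coefficient of x^n in f*g is the Cauchy product: sum_{k=0}^{n} a^k * b^(n-k).
With a=4, b=5, n=5:
sum_{k=0}^{5} 4^k * 5^(5-k)
= 11529

11529


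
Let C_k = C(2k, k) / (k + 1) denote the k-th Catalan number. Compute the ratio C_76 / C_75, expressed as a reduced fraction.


Using C_k = (2k)! / (k! (k+1)!), the ratio C_{k+1}/C_k simplifies to
C_{k+1}/C_k = [(2k+2)! / ((k+1)! (k+2)!)] * [k! (k+1)! / (2k)!]
 = (2k+2)(2k+1) / ((k+1)(k+2)) = 2(2k+1) / (k+2).
For k = 75: 2(2*75 + 1) / (75 + 2) = 302/77 = 302/77.

302/77


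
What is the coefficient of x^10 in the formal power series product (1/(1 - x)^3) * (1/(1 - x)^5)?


Combine the factors: (1/(1 - x)^3) * (1/(1 - x)^5) = 1/(1 - x)^8.
Then use 1/(1 - x)^r = sum_{k>=0} C(k + r - 1, r - 1) x^k with r = 8 and k = 10:
C(17, 7) = 19448.

19448


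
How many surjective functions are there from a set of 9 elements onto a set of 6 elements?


By inclusion-exclusion on which target elements are missed, the number of surjections from an n-set onto a k-set is
surj(n, k) = sum_{j=0}^{k} (-1)^j C(k, j) (k - j)^n.
Equivalently surj(n, k) = k! * S(n, k), where S(n, k) is the Stirling number of the second kind.
For n = 9, k = 6:
S(9, 6) = 2646, so
surj = 6! * 2646 = 720 * 2646 = 1905120.

1905120


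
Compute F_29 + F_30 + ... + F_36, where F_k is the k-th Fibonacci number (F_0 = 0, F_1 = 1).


Use the identity sum_{k=0}^{N} F_k = F_{N+2} - 1 (which follows from F_{k+2} - F_{k+1} = F_k). Then
sum_{k=29}^{36} F_k = (F_{38} - 1) - (F_{30} - 1) = F_{38} - F_{30}.
Computing: F_{38} = 39088169, F_{30} = 832040, so
Sum = 39088169 - 832040 = 38256129.

38256129


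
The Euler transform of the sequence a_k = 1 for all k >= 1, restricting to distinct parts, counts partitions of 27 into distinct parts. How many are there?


Partitions of 27 into distinct parts can be computed via generating function.
Product (1+x)(1+x^2)(1+x^3)...
The coefficient of x^27 = 192

192


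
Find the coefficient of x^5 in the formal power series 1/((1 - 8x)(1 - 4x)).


By partial fractions or Cauchy convolution:
The coefficient equals sum_{k=0}^{5} 8^k * 4^(5-k).
= 64512

64512


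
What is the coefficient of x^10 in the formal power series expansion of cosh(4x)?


The Maclaurin series is cosh(t) = sum_{m>=0} t^(2m) / (2m)!, so substituting t = 4x, only even powers of x are nonzero, with coefficient of x^(2m) equal to 4^(2m) / (2m)!.
For x^10 the coefficient is 4^10/10! = 1048576/3628800 = 4096/14175.

4096/14175


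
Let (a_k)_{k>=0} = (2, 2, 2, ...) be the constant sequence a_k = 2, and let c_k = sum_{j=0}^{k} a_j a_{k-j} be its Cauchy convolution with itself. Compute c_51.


Since a_j = 2 for all j >= 0, the convolution sum becomes
c_k = sum_{j=0}^{k} 2 * 2 = 4 * (k + 1).
Equivalently, the generating function of (a_k) is 2/(1 - x) and its square is 4/(1 - x)^2 = sum_{k>=0} 4(k + 1) x^k.
For k = 51: 4 * 52 = 208.

208


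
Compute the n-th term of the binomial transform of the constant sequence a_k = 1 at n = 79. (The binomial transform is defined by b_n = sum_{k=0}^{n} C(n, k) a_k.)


With a_k = 1 for all k, b_n = sum_{k=0}^{n} C(n, k) = 2^n by the binomial theorem.
For n = 79: 2^79 = 604462909807314587353088.

604462909807314587353088


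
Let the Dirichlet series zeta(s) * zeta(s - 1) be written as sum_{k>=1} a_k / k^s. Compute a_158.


Convolution gives a_k = sum_{d | k} d * 1 = sum_{d | k} d = sigma(k), the sum of positive divisors of k.
For k = 158, the divisors are 1, 2, 79, 158, so
sigma(158) = 1 + 2 + 79 + 158 = 240.

240


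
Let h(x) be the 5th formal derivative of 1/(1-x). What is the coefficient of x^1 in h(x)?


Differentiating 5 times: d^5/dx^5 [1/(1-x)] = 5!/(1-x)^6.
The expansion 1/(1-x)^6 = sum_{k>=0} C(k+5, 5) x^k, so the coefficient of x^n in 5!/(1-x)^6 is 5! * C(n+5, 5).
For n = 1: 120 * C(6, 5) = 120 * 6 = 720

720


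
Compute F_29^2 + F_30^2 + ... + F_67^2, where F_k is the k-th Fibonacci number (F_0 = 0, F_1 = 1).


There is a standard identity sum_{k=0}^{N} F_k^2 = F_N * F_{N+1} (proved inductively from the telescoping relation F_k^2 = F_k F_{k+1} - F_{k-1} F_k). Then
sum_{k=29}^{67} F_k^2 = F_67 F_68 - F_28 F_29.
Computing: F_67 = 44945570212853, F_68 = 72723460248141, F_28 = 317811, F_29 = 514229.
Sum = 44945570212853 * 72723460248141 - 317811 * 514229 = 3268597388704445206139923554.

3268597388704445206139923554


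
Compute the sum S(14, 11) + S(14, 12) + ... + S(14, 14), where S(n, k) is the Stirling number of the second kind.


By definition, S(n, k) counts partitions of an n-set into exactly k nonempty blocks.
Computing row n = 14 for k = 11..14:
S(14, k): 66066, 3367, 91, 1
Sum = 69525.

69525


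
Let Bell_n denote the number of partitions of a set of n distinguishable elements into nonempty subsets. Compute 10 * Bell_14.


Bell_14 can be computed from the Bell triangle or from Dobinski's identity Bell_n = (1/e) * sum_{k>=0} k^n / k!.
Computing Bell_14 = 190899322.
Then 10 * 190899322 = 1908993220.

1908993220


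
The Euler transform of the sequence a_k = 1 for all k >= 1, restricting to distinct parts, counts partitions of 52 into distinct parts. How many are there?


Partitions of 52 into distinct parts can be computed via generating function.
Product (1+x)(1+x^2)(1+x^3)...
The coefficient of x^52 = 4582

4582


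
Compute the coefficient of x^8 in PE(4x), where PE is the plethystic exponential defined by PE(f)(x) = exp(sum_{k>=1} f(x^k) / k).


With f(x) = 4x, the exponent is sum_{k>=1} 4 x^k / k = 4 * (-ln(1 - x)). Exponentiating:
PE(4x) = exp(-4 ln(1 - x)) = 1/(1 - x)^4.
By the negative binomial expansion, [x^n] 1/(1 - x)^4 = C(n + 3, 3).
For n = 8: C(11, 3) = 165.

165


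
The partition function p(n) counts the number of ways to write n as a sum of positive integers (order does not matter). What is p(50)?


Using the generating function prod_{k>=1} 1/(1-x^k), we compute p(50).
By dynamic programming over parts 1 through 50:
p(50) = 204226

204226


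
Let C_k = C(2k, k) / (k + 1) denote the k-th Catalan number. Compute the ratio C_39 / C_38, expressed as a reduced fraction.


Using C_k = (2k)! / (k! (k+1)!), the ratio C_{k+1}/C_k simplifies to
C_{k+1}/C_k = [(2k+2)! / ((k+1)! (k+2)!)] * [k! (k+1)! / (2k)!]
 = (2k+2)(2k+1) / ((k+1)(k+2)) = 2(2k+1) / (k+2).
For k = 38: 2(2*38 + 1) / (38 + 2) = 154/40 = 77/20.

77/20


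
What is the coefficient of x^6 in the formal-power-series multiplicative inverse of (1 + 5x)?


The inverse is 1/(1 + 5x). Apply the geometric identity 1/(1 - y) = sum_{k>=0} y^k with y = -5x:
1/(1 + 5x) = sum_{k>=0} (-5)^k x^k.
So the coefficient of x^6 is (-5)^6 = 15625.

15625


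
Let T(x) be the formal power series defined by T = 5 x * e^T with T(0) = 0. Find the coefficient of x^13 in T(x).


Apply the Lagrange inversion formula: if T = 5 x * phi(T) with phi(t) = e^t, then
[x^n] T = 5^n * (1/n) [t^(n-1)] phi(t)^n = 5^n * (1/n) [t^(n-1)] e^(n t) = 5^n * (1/n) * n^(n-1) / (n-1)! = 5^n * n^(n-1) / n!.
When c = 1 this is the Cayley count of rooted labeled trees on n vertices, divided by n!.
For n = 13: 5^13 * 13^12 / 13! = 1220703125 * 23298085122481/6227020800 = 87507831740087890625/19160064.

87507831740087890625/19160064


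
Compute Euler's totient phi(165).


phi(n) counts integers in [1, n] coprime to n. Using the multiplicative formula phi(n) = n * prod_{p | n} (1 - 1/p):
165 = 3 * 5 * 11, so
phi(165) = 165 * (1 - 1/3) * (1 - 1/5) * (1 - 1/11) = 80.

80


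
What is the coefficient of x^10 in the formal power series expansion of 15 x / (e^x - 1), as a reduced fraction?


The exponential generating function for Bernoulli numbers is
x / (e^x - 1) = sum_{k>=0} B_k x^k / k!.
So the coefficient of x^10 in 15 x / (e^x - 1) is 15 B_10 / 10!.
Computing: B_10 = 5/66, 10! = 3628800, giving
15 * 5/66 / 3628800 = 1/3193344.

1/3193344


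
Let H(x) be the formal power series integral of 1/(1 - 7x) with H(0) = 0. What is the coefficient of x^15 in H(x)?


1/(1 - 7x) = sum_{k>=0} 7^k x^k. Integrating termwise with H(0) = 0:
H(x) = sum_{k>=0} 7^k x^(k+1) / (k+1) = sum_{m>=1} 7^(m-1) x^m / m.
For m = 15: 7^14/15 = 678223072849/15 = 678223072849/15.

678223072849/15


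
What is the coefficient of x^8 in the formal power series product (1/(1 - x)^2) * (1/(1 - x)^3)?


Combine the factors: (1/(1 - x)^2) * (1/(1 - x)^3) = 1/(1 - x)^5.
Then use 1/(1 - x)^r = sum_{k>=0} C(k + r - 1, r - 1) x^k with r = 5 and k = 8:
C(12, 4) = 495.

495


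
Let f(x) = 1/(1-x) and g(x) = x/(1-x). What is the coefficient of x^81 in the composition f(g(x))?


First simplify the composition: f(g(x)) = 1/(1 - x/(1-x)) = (1-x)/((1-x) - x) = (1-x)/(1-2x).
Now extract the coefficient. Write (1-x)/(1-2x) = 1/(1-2x) - x/(1-2x).
The coefficient of x^n in 1/(1-2x) is 2^n, and in x/(1-2x) is 2^(n-1) (for n >= 1).
So the coefficient of x^81 is 2^81 - 2^80 = 2417851639229258349412352 - 1208925819614629174706176 = 1208925819614629174706176.

1208925819614629174706176


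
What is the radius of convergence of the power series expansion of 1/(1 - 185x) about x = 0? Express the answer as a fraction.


Expanding 1/(1 - 185x) = sum_{k>=0} 185^k x^k, the series converges when |185x| < 1, i.e., |x| < 1/185.
So the radius of convergence is 1/185 = 1/185.

1/185


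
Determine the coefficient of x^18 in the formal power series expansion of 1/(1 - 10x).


The geometric series identity gives 1/(1 - c x) = sum_{k>=0} c^k x^k, so the coefficient of x^k is c^k.
Here c = 10 and k = 18.
Computing: 10^18 = 1000000000000000000

1000000000000000000


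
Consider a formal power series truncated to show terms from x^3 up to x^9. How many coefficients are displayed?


From x^3 to x^9 inclusive, the count is 9 - 3 + 1 = 7.

7


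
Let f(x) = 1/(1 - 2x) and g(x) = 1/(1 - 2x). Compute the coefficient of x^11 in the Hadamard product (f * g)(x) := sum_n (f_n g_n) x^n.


f has coefficients f_k = 2^k and g has coefficients g_k = 2^k, so the Hadamard product has coefficient (f*g)_k = 2^k * 2^k = 4^k.
For k = 11: 4^11 = 4194304.

4194304


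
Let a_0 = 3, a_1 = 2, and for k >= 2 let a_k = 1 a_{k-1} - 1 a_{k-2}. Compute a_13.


Iterating the recurrence forward:
a_0 = 3
a_1 = 2
a_2 = 1*2 - 1*3 = -1
a_3 = 1*-1 - 1*2 = -3
a_4 = 1*-3 - 1*-1 = -2
a_5 = 1*-2 - 1*-3 = 1
a_6 = 1*1 - 1*-2 = 3
a_7 = 1*3 - 1*1 = 2
a_8 = 1*2 - 1*3 = -1
a_9 = 1*-1 - 1*2 = -3
a_10 = 1*-3 - 1*-1 = -2
a_11 = 1*-2 - 1*-3 = 1
a_12 = 1*1 - 1*-2 = 3
a_13 = 1*3 - 1*1 = 2
So a_13 = 2.

2


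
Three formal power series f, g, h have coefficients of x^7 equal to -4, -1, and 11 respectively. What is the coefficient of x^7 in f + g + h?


Series addition is componentwise:
-4 + -1 + 11
= 6

6


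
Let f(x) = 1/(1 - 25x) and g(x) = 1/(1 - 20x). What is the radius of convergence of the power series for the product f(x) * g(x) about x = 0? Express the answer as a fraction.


The radius of 1/(1 - 25x) is 1/25 (nearest singularity at x = 1/25), and the radius of 1/(1 - 20x) is 1/20.
The product f(x)*g(x) = 1/((1 - 25x)(1 - 20x)) has singularities at both 1/25 and 1/20, so its radius of convergence is the distance to the nearest one:
min(1/25, 1/20) = 1/25.

1/25


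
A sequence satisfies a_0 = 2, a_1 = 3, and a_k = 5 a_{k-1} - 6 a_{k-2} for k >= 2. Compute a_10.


The characteristic equation is t^2 - 5 t + 6 = 0, with roots r_1 = 3 and r_2 = 2 (so c_1 = r_1 + r_2, c_2 = -r_1 r_2 as required).
One can use the closed form a_n = A r_1^n + B r_2^n, but direct iteration is more reliable:
a_0 = 2, a_1 = 3, a_2 = 3, a_3 = -3, a_4 = -33, a_5 = -147, a_6 = -537, a_7 = -1803, a_8 = -5793, a_9 = -18147, a_10 = -55977.
So a_10 = -55977.

-55977


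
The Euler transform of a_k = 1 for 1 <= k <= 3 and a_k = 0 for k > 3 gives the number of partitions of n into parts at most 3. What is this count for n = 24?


Partitions of 24 into parts at most 3:
Using generating function (1-x)^(-1)(1-x^2)^(-1)(1-x^3)^(-1),
the coefficient of x^24 = 61

61


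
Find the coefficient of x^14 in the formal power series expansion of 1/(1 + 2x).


Write 1/(1 + c x) = 1/(1 - (-c) x) and apply the geometric-series identity
1/(1 - y) = sum_{k>=0} y^k to get 1/(1 + c x) = sum_{k>=0} (-c)^k x^k.
So the coefficient of x^k is (-c)^k = (-1)^k * c^k.
Here c = 2 and k = 14:
(-2)^14 = 1 * 16384 = 16384

16384


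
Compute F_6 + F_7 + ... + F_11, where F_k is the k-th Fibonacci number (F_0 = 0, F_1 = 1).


Use the identity sum_{k=0}^{N} F_k = F_{N+2} - 1 (which follows from F_{k+2} - F_{k+1} = F_k). Then
sum_{k=6}^{11} F_k = (F_{13} - 1) - (F_{7} - 1) = F_{13} - F_{7}.
Computing: F_{13} = 233, F_{7} = 13, so
Sum = 233 - 13 = 220.

220


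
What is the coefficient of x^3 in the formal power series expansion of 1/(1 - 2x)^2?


The general identity 1/(1 - c x)^r = sum_{k>=0} c^k C(k + r - 1, r - 1) x^k follows by substituting y = c x into 1/(1 - y)^r = sum_{k>=0} C(k + r - 1, r - 1) y^k.
For c = 2, r = 2, k = 3:
2^3 * C(4, 1) = 8 * 4 = 32.

32


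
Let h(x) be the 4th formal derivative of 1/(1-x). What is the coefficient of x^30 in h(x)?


Differentiating 4 times: d^4/dx^4 [1/(1-x)] = 4!/(1-x)^5.
The expansion 1/(1-x)^5 = sum_{k>=0} C(k+4, 4) x^k, so the coefficient of x^n in 4!/(1-x)^5 is 4! * C(n+4, 4).
For n = 30: 24 * C(34, 4) = 24 * 46376 = 1113024

1113024


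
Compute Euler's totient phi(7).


phi(n) counts integers in [1, n] coprime to n. Using the multiplicative formula phi(n) = n * prod_{p | n} (1 - 1/p):
7 = 7, so
phi(7) = 7 * (1 - 1/7) = 6.

6


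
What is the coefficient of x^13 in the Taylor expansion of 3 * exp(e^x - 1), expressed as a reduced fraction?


exp(e^x - 1) = sum_{k>=0} Bell_k x^k / k!, where Bell_k is the k-th Bell number.
So the coefficient of x^13 is 3 * Bell_13 / 13!.
Computing: Bell_13 = 27644437 and 13! = 6227020800, giving
3 * 27644437/6227020800 = 27644437/2075673600.

27644437/2075673600


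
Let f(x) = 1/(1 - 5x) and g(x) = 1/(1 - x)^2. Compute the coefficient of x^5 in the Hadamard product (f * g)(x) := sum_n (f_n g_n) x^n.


f has coefficients f_k = 5^k. For g = 1/(1 - x)^2 the coefficient is g_k = C(k + 1, 1) = k + 1. The Hadamard coefficient is (f * g)_k = 5^k * (k + 1).
For k = 5: 5^5 * 6 = 3125 * 6 = 18750.

18750


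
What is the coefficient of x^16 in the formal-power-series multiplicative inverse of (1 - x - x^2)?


Let the inverse be f(x) = sum_{k>=0} a_k x^k. From f(x) * (1 - x - x^2) = 1 and matching coefficients:
 x^0: a_0 = 1.
 x^1: a_1 - a_0 = 0, so a_1 = 1.
 x^k (k >= 2): a_k - a_{k-1} - a_{k-2} = 0, i.e. a_k = a_{k-1} + a_{k-2}.
This is the Fibonacci-type recurrence shifted so that a_0 = a_1 = 1.
Iterating: a_0=1, a_1=1, a_2=2, a_3=3, a_4=5, a_5=8, a_6=13, a_7=21, a_8=34, a_9=55, ...
a_16 = 1597.

1597


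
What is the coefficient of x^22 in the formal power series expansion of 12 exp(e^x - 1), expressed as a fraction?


exp(e^x - 1) is the exponential generating function for the Bell numbers Bell_k: exp(e^x - 1) = sum_{k>=0} Bell_k x^k / k!.
So the coefficient of x^22 in 12 exp(e^x - 1) is 12 Bell_22 / 22!.
Computing: Bell_22 = 4506715738447323 and 22! = 1124000727777607680000, giving
12 * 4506715738447323/1124000727777607680000 = 88366975263673/1836602496368640000.

88366975263673/1836602496368640000


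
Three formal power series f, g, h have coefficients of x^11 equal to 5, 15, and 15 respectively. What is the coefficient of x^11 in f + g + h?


Series addition is componentwise:
5 + 15 + 15
= 35

35


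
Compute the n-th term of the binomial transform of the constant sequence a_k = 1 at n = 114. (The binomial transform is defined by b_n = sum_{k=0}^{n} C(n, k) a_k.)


With a_k = 1 for all k, b_n = sum_{k=0}^{n} C(n, k) = 2^n by the binomial theorem.
For n = 114: 2^114 = 20769187434139310514121985316880384.

20769187434139310514121985316880384


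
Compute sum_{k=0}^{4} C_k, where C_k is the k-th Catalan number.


C_0 through C_4: 1, 1, 2, 5, 14
Sum = 1 + 1 + 2 + 5 + 14
= 23

23


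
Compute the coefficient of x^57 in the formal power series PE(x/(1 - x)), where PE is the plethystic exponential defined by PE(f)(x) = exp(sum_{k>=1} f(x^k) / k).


For f(x) = x/(1 - x) we have
sum_{k>=1} f(x^k) / k = sum_{k>=1} (1/k) * x^k / (1 - x^k) = sum_{k, m >= 1} x^(k m) / k,
which after exponentiating simplifies to
PE(x/(1 - x)) = prod_{k>=1} 1 / (1 - x^k).
This is the generating function for the partition function p(n), so the coefficient of x^57 is p(57).
Computing p(57) by dynamic programming over parts 1, 2, ..., 57: p(57) = 614154.

614154


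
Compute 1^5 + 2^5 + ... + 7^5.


This power sum has a closed form given by Faulhaber's formula
sum_{k=1}^{m} k^p = (1 / (p + 1)) * sum_{j=0}^{p} C(p + 1, j) B_j m^(p + 1 - j),
but for small m direct computation is fastest:
1 + 32 + 243 + 1024 + 3125 + 7776 + 16807 = 29008.

29008


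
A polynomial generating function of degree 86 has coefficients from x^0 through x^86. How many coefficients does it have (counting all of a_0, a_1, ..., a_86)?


A polynomial of degree 86 takes the form a_0 + a_1 x + ... + a_86 x^86.
The number of coefficients is 86 + 1 = 87.

87


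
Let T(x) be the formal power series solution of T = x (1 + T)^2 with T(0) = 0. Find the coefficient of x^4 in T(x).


Apply the Lagrange inversion formula: if T = x * phi(T) with phi(t) = (1 + t)^2, then [x^n] T = (1/n) [t^(n-1)] phi(t)^n = (1/n) [t^(n-1)] (1 + t)^(2n) = (1/n) C(2n, n-1).
Using the identity C(2n, n-1) = C(2n, n) * n / (n+1), the unscaled factor equals C(2n, n) / (n+1) = C_n, the n-th Catalan number.
For n = 4: C_4 = C(8, 4) / 5 = 70/5 = 14 = 14.

14


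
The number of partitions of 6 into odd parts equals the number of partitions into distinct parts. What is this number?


Computing partitions of 6 into odd parts (1, 3, 5, ...):
Using the generating function prod_{k>=0} 1/(1-x^(2k+1)),
the count is 4

4


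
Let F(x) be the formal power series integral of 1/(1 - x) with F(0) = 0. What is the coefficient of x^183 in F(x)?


1/(1 - x) = sum_{k>=0} x^k. Integrating termwise and using F(0) = 0 gives
F(x) = sum_{k>=0} x^(k+1) / (k+1) = sum_{m>=1} x^m / m = -ln(1 - x).
So the coefficient of x^183 is 1/183 = 1/183.

1/183


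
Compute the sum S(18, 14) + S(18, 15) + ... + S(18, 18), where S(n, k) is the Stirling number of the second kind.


By definition, S(n, k) counts partitions of an n-set into exactly k nonempty blocks.
Computing row n = 18 for k = 14..18:
S(18, k): 8408778, 367200, 9996, 153, 1
Sum = 8786128.

8786128


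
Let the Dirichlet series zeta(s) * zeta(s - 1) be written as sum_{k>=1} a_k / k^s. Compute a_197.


Convolution gives a_k = sum_{d | k} d * 1 = sum_{d | k} d = sigma(k), the sum of positive divisors of k.
For k = 197, the divisors are 1, 197, so
sigma(197) = 1 + 197 = 198.

198


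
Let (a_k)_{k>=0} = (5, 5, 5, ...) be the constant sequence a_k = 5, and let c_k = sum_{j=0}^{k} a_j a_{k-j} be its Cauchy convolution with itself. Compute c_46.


Since a_j = 5 for all j >= 0, the convolution sum becomes
c_k = sum_{j=0}^{k} 5 * 5 = 25 * (k + 1).
Equivalently, the generating function of (a_k) is 5/(1 - x) and its square is 25/(1 - x)^2 = sum_{k>=0} 25(k + 1) x^k.
For k = 46: 25 * 47 = 1175.

1175


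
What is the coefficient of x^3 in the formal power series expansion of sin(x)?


The Maclaurin series is sin(t) = sum_{k>=0} (-1)^k t^(2k+1) / (2k+1)!, so substituting t = x, only odd powers of x are nonzero, with coefficient of x^(2k+1) equal to (-1)^k / (2k+1)!.
Write 3 = 2*1 + 1, giving the coefficient (-1)^1 / 3! = -1/6 = -1/6.

-1/6


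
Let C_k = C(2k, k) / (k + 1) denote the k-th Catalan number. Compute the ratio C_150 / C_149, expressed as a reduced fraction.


Using C_k = (2k)! / (k! (k+1)!), the ratio C_{k+1}/C_k simplifies to
C_{k+1}/C_k = [(2k+2)! / ((k+1)! (k+2)!)] * [k! (k+1)! / (2k)!]
 = (2k+2)(2k+1) / ((k+1)(k+2)) = 2(2k+1) / (k+2).
For k = 149: 2(2*149 + 1) / (149 + 2) = 598/151 = 598/151.

598/151


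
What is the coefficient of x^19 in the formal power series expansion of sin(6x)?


The Maclaurin series is sin(t) = sum_{k>=0} (-1)^k t^(2k+1) / (2k+1)!, so substituting t = 6x, only odd powers of x are nonzero, with coefficient of x^(2k+1) equal to (-1)^k 6^(2k+1) / (2k+1)!.
Write 19 = 2*9 + 1, giving the coefficient (-1)^9 * 6^19 / 19! = -609359740010496/121645100408832000 = -1417176/282907625.

-1417176/282907625


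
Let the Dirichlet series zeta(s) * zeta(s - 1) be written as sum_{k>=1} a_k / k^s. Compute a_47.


Convolution gives a_k = sum_{d | k} d * 1 = sum_{d | k} d = sigma(k), the sum of positive divisors of k.
For k = 47, the divisors are 1, 47, so
sigma(47) = 1 + 47 = 48.

48


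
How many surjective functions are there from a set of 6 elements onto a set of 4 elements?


By inclusion-exclusion on which target elements are missed, the number of surjections from an n-set onto a k-set is
surj(n, k) = sum_{j=0}^{k} (-1)^j C(k, j) (k - j)^n.
Equivalently surj(n, k) = k! * S(n, k), where S(n, k) is the Stirling number of the second kind.
For n = 6, k = 4:
S(6, 4) = 65, so
surj = 4! * 65 = 24 * 65 = 1560.

1560


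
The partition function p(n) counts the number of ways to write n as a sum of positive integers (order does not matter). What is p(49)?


Using the generating function prod_{k>=1} 1/(1-x^k), we compute p(49).
By dynamic programming over parts 1 through 49:
p(49) = 173525

173525


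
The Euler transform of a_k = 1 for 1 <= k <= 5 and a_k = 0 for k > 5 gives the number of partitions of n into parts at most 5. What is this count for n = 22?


Partitions of 22 into parts at most 5:
Using generating function (1-x)^(-1)(1-x^2)^(-1)...(1-x^5)^(-1),
the coefficient of x^22 = 255

255


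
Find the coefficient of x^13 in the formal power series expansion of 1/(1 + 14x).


Write 1/(1 + c x) = 1/(1 - (-c) x) and apply the geometric-series identity
1/(1 - y) = sum_{k>=0} y^k to get 1/(1 + c x) = sum_{k>=0} (-c)^k x^k.
So the coefficient of x^k is (-c)^k = (-1)^k * c^k.
Here c = 14 and k = 13:
(-14)^13 = -1 * 793714773254144 = -793714773254144

-793714773254144


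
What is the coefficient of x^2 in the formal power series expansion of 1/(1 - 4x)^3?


The general identity 1/(1 - c x)^r = sum_{k>=0} c^k C(k + r - 1, r - 1) x^k follows by substituting y = c x into 1/(1 - y)^r = sum_{k>=0} C(k + r - 1, r - 1) y^k.
For c = 4, r = 3, k = 2:
4^2 * C(4, 2) = 16 * 6 = 96.

96


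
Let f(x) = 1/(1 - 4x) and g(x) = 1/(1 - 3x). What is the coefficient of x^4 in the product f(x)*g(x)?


The coefficient of x^n in f*g is the Cauchy product: sum_{k=0}^{n} a^k * b^(n-k).
With a=4, b=3, n=4:
sum_{k=0}^{4} 4^k * 3^(4-k)
= 781

781


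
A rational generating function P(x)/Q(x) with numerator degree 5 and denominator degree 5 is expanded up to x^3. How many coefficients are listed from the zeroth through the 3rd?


Expanding up to x^3 gives the coefficients for x^0, x^1, ..., x^3.
That is 3 + 1 = 4 coefficients in total.

4


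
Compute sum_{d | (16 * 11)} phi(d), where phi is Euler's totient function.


First, 16 * 11 = 176. One classical identity is sum_{d | n} phi(d) = n (each k in [1, n] has a unique gcd with n, and among the k's with gcd(k, n) = n/d there are phi(d) of them). So the sum equals 176. We also verify directly:
Divisors of 176: 1, 2, 4, 8, 11, 16, 22, 44, 88, 176.
phi values: 1, 1, 2, 4, 10, 8, 10, 20, 40, 80.
Sum = 176.

176


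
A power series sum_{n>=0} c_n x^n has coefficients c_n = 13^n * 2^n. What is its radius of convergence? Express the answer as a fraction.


By the root test (Cauchy-Hadamard), the radius is R = 1 / limsup_n |c_n|^(1/n).
Here |c_n|^(1/n) = (13^n * 2^n)^(1/n) = 13 * 2 = 26 for all n.
So R = 1/26 = 1/26.

1/26


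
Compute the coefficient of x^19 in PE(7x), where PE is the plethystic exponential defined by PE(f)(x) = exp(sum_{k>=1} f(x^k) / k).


With f(x) = 7x, the exponent is sum_{k>=1} 7 x^k / k = 7 * (-ln(1 - x)). Exponentiating:
PE(7x) = exp(-7 ln(1 - x)) = 1/(1 - x)^7.
By the negative binomial expansion, [x^n] 1/(1 - x)^7 = C(n + 6, 6).
For n = 19: C(25, 6) = 177100.

177100


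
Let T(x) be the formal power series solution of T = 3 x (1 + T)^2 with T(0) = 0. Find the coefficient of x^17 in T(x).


Apply the Lagrange inversion formula: if T = 3 x * phi(T) with phi(t) = (1 + t)^2, then [x^n] T = 3^n * (1/n) [t^(n-1)] phi(t)^n = 3^n * (1/n) [t^(n-1)] (1 + t)^(2n) = 3^n * (1/n) C(2n, n-1).
Using the identity C(2n, n-1) = C(2n, n) * n / (n+1), the unscaled factor equals C(2n, n) / (n+1) = C_n, the n-th Catalan number.
For n = 17: C_17 = C(34, 17) / 18 = 2333606220/18 = 129644790.
With the 3^17 = 129140163 factor, the coefficient is 129140163 * 129644790 = 16742349312700770.

16742349312700770


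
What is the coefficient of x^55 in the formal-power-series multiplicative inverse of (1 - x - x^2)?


Let the inverse be f(x) = sum_{k>=0} a_k x^k. From f(x) * (1 - x - x^2) = 1 and matching coefficients:
 x^0: a_0 = 1.
 x^1: a_1 - a_0 = 0, so a_1 = 1.
 x^k (k >= 2): a_k - a_{k-1} - a_{k-2} = 0, i.e. a_k = a_{k-1} + a_{k-2}.
This is the Fibonacci-type recurrence shifted so that a_0 = a_1 = 1.
Iterating: a_0=1, a_1=1, a_2=2, a_3=3, a_4=5, a_5=8, a_6=13, a_7=21, a_8=34, a_9=55, ...
a_55 = 225851433717.

225851433717


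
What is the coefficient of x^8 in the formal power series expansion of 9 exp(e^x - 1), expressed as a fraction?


exp(e^x - 1) is the exponential generating function for the Bell numbers Bell_k: exp(e^x - 1) = sum_{k>=0} Bell_k x^k / k!.
So the coefficient of x^8 in 9 exp(e^x - 1) is 9 Bell_8 / 8!.
Computing: Bell_8 = 4140 and 8! = 40320, giving
9 * 4140/40320 = 207/224.

207/224


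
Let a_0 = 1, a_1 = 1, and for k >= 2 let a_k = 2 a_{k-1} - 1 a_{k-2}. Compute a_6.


Iterating the recurrence forward:
a_0 = 1
a_1 = 1
a_2 = 2*1 - 1*1 = 1
a_3 = 2*1 - 1*1 = 1
a_4 = 2*1 - 1*1 = 1
a_5 = 2*1 - 1*1 = 1
a_6 = 2*1 - 1*1 = 1
So a_6 = 1.

1


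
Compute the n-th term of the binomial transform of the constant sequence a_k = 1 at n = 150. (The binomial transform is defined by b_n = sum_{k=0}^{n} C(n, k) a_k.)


With a_k = 1 for all k, b_n = sum_{k=0}^{n} C(n, k) = 2^n by the binomial theorem.
For n = 150: 2^150 = 1427247692705959881058285969449495136382746624.

1427247692705959881058285969449495136382746624


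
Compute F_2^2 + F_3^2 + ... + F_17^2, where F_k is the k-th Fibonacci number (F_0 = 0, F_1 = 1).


There is a standard identity sum_{k=0}^{N} F_k^2 = F_N * F_{N+1} (proved inductively from the telescoping relation F_k^2 = F_k F_{k+1} - F_{k-1} F_k). Then
sum_{k=2}^{17} F_k^2 = F_17 F_18 - F_1 F_2.
Computing: F_17 = 1597, F_18 = 2584, F_1 = 1, F_2 = 1.
Sum = 1597 * 2584 - 1 * 1 = 4126647.

4126647


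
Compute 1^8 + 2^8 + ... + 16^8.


This power sum has a closed form given by Faulhaber's formula
sum_{k=1}^{m} k^p = (1 / (p + 1)) * sum_{j=0}^{p} C(p + 1, j) B_j m^(p + 1 - j),
but for small m direct computation is fastest:
1 + 256 + 6561 + 65536 + 390625 + 1679616 + 5764801 + 16777216 + 43046721 + 100000000 + 214358881 + 429981696 + 815730721 + 1475789056 + 2562890625 + 4294967296 = 9961449608.

9961449608


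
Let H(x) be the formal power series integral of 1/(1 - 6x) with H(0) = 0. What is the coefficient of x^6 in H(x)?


1/(1 - 6x) = sum_{k>=0} 6^k x^k. Integrating termwise with H(0) = 0:
H(x) = sum_{k>=0} 6^k x^(k+1) / (k+1) = sum_{m>=1} 6^(m-1) x^m / m.
For m = 6: 6^5/6 = 7776/6 = 1296.

1296


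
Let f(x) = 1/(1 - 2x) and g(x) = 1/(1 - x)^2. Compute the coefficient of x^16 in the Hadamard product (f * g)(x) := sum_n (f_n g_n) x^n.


f has coefficients f_k = 2^k. For g = 1/(1 - x)^2 the coefficient is g_k = C(k + 1, 1) = k + 1. The Hadamard coefficient is (f * g)_k = 2^k * (k + 1).
For k = 16: 2^16 * 17 = 65536 * 17 = 1114112.

1114112


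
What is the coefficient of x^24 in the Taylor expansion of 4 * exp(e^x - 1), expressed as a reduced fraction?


exp(e^x - 1) = sum_{k>=0} Bell_k x^k / k!, where Bell_k is the k-th Bell number.
So the coefficient of x^24 is 4 * Bell_24 / 24!.
Computing: Bell_24 = 445958869294805289 and 24! = 620448401733239439360000, giving
4 * 445958869294805289/620448401733239439360000 = 148652956431601763/51704033477769953280000.

148652956431601763/51704033477769953280000


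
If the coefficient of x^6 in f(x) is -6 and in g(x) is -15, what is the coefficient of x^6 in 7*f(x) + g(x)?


Scalar multiplication scales coefficients: 7 * -6 = -42.
Then add the g coefficient: -42 + -15
= -57

-57


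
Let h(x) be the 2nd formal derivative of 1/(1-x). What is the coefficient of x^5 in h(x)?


Differentiating 2 times: d^2/dx^2 [1/(1-x)] = 2!/(1-x)^3.
The expansion 1/(1-x)^3 = sum_{k>=0} C(k+2, 2) x^k, so the coefficient of x^n in 2!/(1-x)^3 is 2! * C(n+2, 2).
For n = 5: 2 * C(7, 2) = 2 * 21 = 42

42


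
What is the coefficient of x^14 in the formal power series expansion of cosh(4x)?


The Maclaurin series is cosh(t) = sum_{m>=0} t^(2m) / (2m)!, so substituting t = 4x, only even powers of x are nonzero, with coefficient of x^(2m) equal to 4^(2m) / (2m)!.
For x^14 the coefficient is 4^14/14! = 268435456/87178291200 = 131072/42567525.

131072/42567525


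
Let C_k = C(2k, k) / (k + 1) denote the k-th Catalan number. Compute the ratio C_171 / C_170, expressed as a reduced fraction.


Using C_k = (2k)! / (k! (k+1)!), the ratio C_{k+1}/C_k simplifies to
C_{k+1}/C_k = [(2k+2)! / ((k+1)! (k+2)!)] * [k! (k+1)! / (2k)!]
 = (2k+2)(2k+1) / ((k+1)(k+2)) = 2(2k+1) / (k+2).
For k = 170: 2(2*170 + 1) / (170 + 2) = 682/172 = 341/86.

341/86


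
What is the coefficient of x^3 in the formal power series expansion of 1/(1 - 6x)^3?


The general identity 1/(1 - c x)^r = sum_{k>=0} c^k C(k + r - 1, r - 1) x^k follows by substituting y = c x into 1/(1 - y)^r = sum_{k>=0} C(k + r - 1, r - 1) y^k.
For c = 6, r = 3, k = 3:
6^3 * C(5, 2) = 216 * 10 = 2160.

2160


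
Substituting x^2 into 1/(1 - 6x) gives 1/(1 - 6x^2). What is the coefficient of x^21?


Since 1/(1 - 6x^2) only has even powers of x,
the coefficient of x^21 (odd) is 0.

0


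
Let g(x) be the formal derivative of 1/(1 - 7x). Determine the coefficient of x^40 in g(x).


Differentiate termwise: d/dx sum_{k>=0} 7^k x^k = sum_{k>=1} k 7^k x^(k-1) = sum_{j>=0} (j+1) 7^(j+1) x^j.
Equivalently, d/dx [1/(1 - 7x)] = 7/(1 - 7x)^2.
For j = 40: 41 * 7^41 = 41 * 44567640326363195900190045974568007 = 1827273253380891031907791884957288287.

1827273253380891031907791884957288287


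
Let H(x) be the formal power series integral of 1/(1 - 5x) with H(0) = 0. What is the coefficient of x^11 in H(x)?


1/(1 - 5x) = sum_{k>=0} 5^k x^k. Integrating termwise with H(0) = 0:
H(x) = sum_{k>=0} 5^k x^(k+1) / (k+1) = sum_{m>=1} 5^(m-1) x^m / m.
For m = 11: 5^10/11 = 9765625/11 = 9765625/11.

9765625/11


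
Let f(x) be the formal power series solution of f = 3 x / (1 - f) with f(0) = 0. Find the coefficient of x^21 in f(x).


Apply Lagrange inversion: f = 3 x * phi(f) with phi(t) = 1/(1 - t), so
[x^n] f = 3^n * (1/n) [t^(n-1)] phi(t)^n = 3^n * (1/n) [t^(n-1)] (1 - t)^(-n) = 3^n * (1/n) C(2n - 2, n - 1) = 3^n * C_{n-1}.
For n = 21: C_20 = C(40, 20) / 21 = 137846528820/21 = 6564120420.
With the 3^21 = 10460353203 factor, the coefficient is 10460353203 * 6564120420 = 68663018060224705260.

68663018060224705260


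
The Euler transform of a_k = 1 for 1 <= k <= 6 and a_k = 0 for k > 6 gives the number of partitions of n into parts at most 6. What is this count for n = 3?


Partitions of 3 into parts at most 6:
Using generating function (1-x)^(-1)(1-x^2)^(-1)...(1-x^6)^(-1),
the coefficient of x^3 = 3

3


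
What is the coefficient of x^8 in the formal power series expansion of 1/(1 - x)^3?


The negative binomial / multiset identity is
1/(1 - x)^r = sum_{k>=0} C(k + r - 1, r - 1) x^k.
Here r = 3 and k = 8, so the coefficient is
C(8 + 2, 2) = C(10, 2)
= 45

45


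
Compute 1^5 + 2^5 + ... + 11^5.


This power sum has a closed form given by Faulhaber's formula
sum_{k=1}^{m} k^p = (1 / (p + 1)) * sum_{j=0}^{p} C(p + 1, j) B_j m^(p + 1 - j),
but for small m direct computation is fastest:
1 + 32 + 243 + 1024 + 3125 + 7776 + 16807 + 32768 + 59049 + 100000 + 161051 = 381876.

381876


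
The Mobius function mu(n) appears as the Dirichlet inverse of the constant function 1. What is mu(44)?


44 has a squared prime factor, so mu(44) = 0.
Factorization reveals a repeated prime.

0


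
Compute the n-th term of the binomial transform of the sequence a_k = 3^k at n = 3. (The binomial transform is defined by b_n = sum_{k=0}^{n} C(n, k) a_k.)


With a_k = 3^k, b_n = sum_{k=0}^{n} C(n, k) 3^k = (1 + 3)^n by the binomial theorem.
For n = 3: (1 + 3)^3 = 4^3 = 64.

64


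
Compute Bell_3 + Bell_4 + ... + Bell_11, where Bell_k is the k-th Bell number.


Recall Bell_k counts set partitions of a k-set (with Bell_0 = 1 by convention).
Bell_3 through Bell_11: 5, 15, 52, 203, 877, 4140, 21147, 115975, 678570
Sum = 5 + 15 + 52 + 203 + 877 + 4140 + 21147 + 115975 + 678570 = 820984.

820984


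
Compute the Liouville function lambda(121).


The Liouville function is lambda(k) = (-1)^Omega(k), where Omega(k) counts the prime factors of k with multiplicity.
Factoring: 121 = 11 * 11, so Omega(121) = 2.
lambda(121) = (-1)^2 = 1.

1


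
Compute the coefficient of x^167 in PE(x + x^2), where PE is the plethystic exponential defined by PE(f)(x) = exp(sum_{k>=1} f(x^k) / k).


With f(x) = x + x^2, the exponent is sum_{k>=1} (x^k + x^(2k)) / k = -ln(1 - x) - ln(1 - x^2). Exponentiating:
PE(x + x^2) = 1 / ((1 - x)(1 - x^2)).
This is the generating function for partitions of n into parts of size 1 or 2. The number of 2's can be any j in 0..83, and the rest are 1's, so
[x^167] = floor(167/2) + 1 = 84.

84


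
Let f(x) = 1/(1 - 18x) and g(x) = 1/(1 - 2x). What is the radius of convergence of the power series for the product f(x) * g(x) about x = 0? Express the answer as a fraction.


The radius of 1/(1 - 18x) is 1/18 (nearest singularity at x = 1/18), and the radius of 1/(1 - 2x) is 1/2.
The product f(x)*g(x) = 1/((1 - 18x)(1 - 2x)) has singularities at both 1/18 and 1/2, so its radius of convergence is the distance to the nearest one:
min(1/18, 1/2) = 1/18.

1/18


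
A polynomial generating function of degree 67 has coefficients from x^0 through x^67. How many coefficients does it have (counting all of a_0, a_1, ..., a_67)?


A polynomial of degree 67 takes the form a_0 + a_1 x + ... + a_67 x^67.
The number of coefficients is 67 + 1 = 68.

68


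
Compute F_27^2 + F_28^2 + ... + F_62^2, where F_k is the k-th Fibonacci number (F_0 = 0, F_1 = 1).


There is a standard identity sum_{k=0}^{N} F_k^2 = F_N * F_{N+1} (proved inductively from the telescoping relation F_k^2 = F_k F_{k+1} - F_{k-1} F_k). Then
sum_{k=27}^{62} F_k^2 = F_62 F_63 - F_26 F_27.
Computing: F_62 = 4052739537881, F_63 = 6557470319842, F_26 = 121393, F_27 = 196418.
Sum = 4052739537881 * 6557470319842 - 121393 * 196418 = 26575719233704816501164528.

26575719233704816501164528


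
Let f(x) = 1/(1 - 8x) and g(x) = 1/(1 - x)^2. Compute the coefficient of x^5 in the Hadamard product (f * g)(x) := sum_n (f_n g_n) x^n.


f has coefficients f_k = 8^k. For g = 1/(1 - x)^2 the coefficient is g_k = C(k + 1, 1) = k + 1. The Hadamard coefficient is (f * g)_k = 8^k * (k + 1).
For k = 5: 8^5 * 6 = 32768 * 6 = 196608.

196608


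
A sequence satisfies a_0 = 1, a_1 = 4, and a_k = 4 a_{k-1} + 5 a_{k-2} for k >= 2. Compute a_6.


The characteristic equation is t^2 - 4 t - 5 = 0, with roots r_1 = 5 and r_2 = -1 (so c_1 = r_1 + r_2, c_2 = -r_1 r_2 as required).
One can use the closed form a_n = A r_1^n + B r_2^n, but direct iteration is more reliable:
a_0 = 1, a_1 = 4, a_2 = 21, a_3 = 104, a_4 = 521, a_5 = 2604, a_6 = 13021.
So a_6 = 13021.

13021


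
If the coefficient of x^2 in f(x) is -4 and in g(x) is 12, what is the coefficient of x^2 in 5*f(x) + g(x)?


Scalar multiplication scales coefficients: 5 * -4 = -20.
Then add the g coefficient: -20 + 12
= -8

-8


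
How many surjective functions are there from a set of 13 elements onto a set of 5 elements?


By inclusion-exclusion on which target elements are missed, the number of surjections from an n-set onto a k-set is
surj(n, k) = sum_{j=0}^{k} (-1)^j C(k, j) (k - j)^n.
Equivalently surj(n, k) = k! * S(n, k), where S(n, k) is the Stirling number of the second kind.
For n = 13, k = 5:
S(13, 5) = 7508501, so
surj = 5! * 7508501 = 120 * 7508501 = 901020120.

901020120


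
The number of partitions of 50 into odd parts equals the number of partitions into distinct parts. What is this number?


Computing partitions of 50 into odd parts (1, 3, 5, ...):
Using the generating function prod_{k>=0} 1/(1-x^(2k+1)),
the count is 3658

3658


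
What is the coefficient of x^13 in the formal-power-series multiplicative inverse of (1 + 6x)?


The inverse is 1/(1 + 6x). Apply the geometric identity 1/(1 - y) = sum_{k>=0} y^k with y = -6x:
1/(1 + 6x) = sum_{k>=0} (-6)^k x^k.
So the coefficient of x^13 is (-6)^13 = -13060694016.

-13060694016


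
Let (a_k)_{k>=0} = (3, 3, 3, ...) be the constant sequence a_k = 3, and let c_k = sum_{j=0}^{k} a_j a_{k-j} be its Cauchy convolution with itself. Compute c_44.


Since a_j = 3 for all j >= 0, the convolution sum becomes
c_k = sum_{j=0}^{k} 3 * 3 = 9 * (k + 1).
Equivalently, the generating function of (a_k) is 3/(1 - x) and its square is 9/(1 - x)^2 = sum_{k>=0} 9(k + 1) x^k.
For k = 44: 9 * 45 = 405.

405


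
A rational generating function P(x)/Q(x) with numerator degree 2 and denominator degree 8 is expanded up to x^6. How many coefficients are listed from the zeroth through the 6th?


Expanding up to x^6 gives the coefficients for x^0, x^1, ..., x^6.
That is 6 + 1 = 7 coefficients in total.

7


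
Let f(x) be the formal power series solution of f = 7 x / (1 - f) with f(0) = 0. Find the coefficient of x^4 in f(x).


Apply Lagrange inversion: f = 7 x * phi(f) with phi(t) = 1/(1 - t), so
[x^n] f = 7^n * (1/n) [t^(n-1)] phi(t)^n = 7^n * (1/n) [t^(n-1)] (1 - t)^(-n) = 7^n * (1/n) C(2n - 2, n - 1) = 7^n * C_{n-1}.
For n = 4: C_3 = C(6, 3) / 4 = 20/4 = 5.
With the 7^4 = 2401 factor, the coefficient is 2401 * 5 = 12005.

12005


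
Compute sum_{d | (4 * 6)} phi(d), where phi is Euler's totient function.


First, 4 * 6 = 24. One classical identity is sum_{d | n} phi(d) = n (each k in [1, n] has a unique gcd with n, and among the k's with gcd(k, n) = n/d there are phi(d) of them). So the sum equals 24. We also verify directly:
Divisors of 24: 1, 2, 3, 4, 6, 8, 12, 24.
phi values: 1, 1, 2, 2, 2, 4, 4, 8.
Sum = 24.

24


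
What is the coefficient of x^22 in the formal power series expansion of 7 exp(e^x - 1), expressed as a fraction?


exp(e^x - 1) is the exponential generating function for the Bell numbers Bell_k: exp(e^x - 1) = sum_{k>=0} Bell_k x^k / k!.
So the coefficient of x^22 in 7 exp(e^x - 1) is 7 Bell_22 / 22!.
Computing: Bell_22 = 4506715738447323 and 22! = 1124000727777607680000, giving
7 * 4506715738447323/1124000727777607680000 = 88366975263673/3148461422346240000.

88366975263673/3148461422346240000


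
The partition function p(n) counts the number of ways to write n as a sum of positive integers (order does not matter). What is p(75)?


Using the generating function prod_{k>=1} 1/(1-x^k), we compute p(75).
By dynamic programming over parts 1 through 75:
p(75) = 8118264

8118264


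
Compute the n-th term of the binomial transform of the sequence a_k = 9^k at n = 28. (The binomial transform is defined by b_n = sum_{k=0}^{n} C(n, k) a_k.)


With a_k = 9^k, b_n = sum_{k=0}^{n} C(n, k) 9^k = (1 + 9)^n by the binomial theorem.
For n = 28: (1 + 9)^28 = 10^28 = 10000000000000000000000000000.

10000000000000000000000000000
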